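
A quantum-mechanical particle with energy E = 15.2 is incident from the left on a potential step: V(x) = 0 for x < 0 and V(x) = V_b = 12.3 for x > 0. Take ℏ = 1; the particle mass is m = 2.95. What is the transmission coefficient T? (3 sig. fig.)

On each side the TISE gives plane waves with k = √(2m(E − V))/ℏ: k₁ = √(2·2.95·15.2) = 9.470, k₂ = √(2·2.95·2.9) = 4.136.
Continuity of ψ and ψ′ at the step yields the reflection amplitude r = (k₁ − k₂)/(k₁ + k₂) = 0.3920; thus R = |r|² = 0.1537, T = 0.8463.

T = 0.846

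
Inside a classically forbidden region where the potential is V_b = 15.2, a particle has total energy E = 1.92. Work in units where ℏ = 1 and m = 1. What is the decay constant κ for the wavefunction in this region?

Since E < V_b the TISE in this region is ψ'' = κ²ψ with κ = √(2m(V_b − E))/ℏ.
κ = √(2 × 1 × 13.28) = 5.154.

κ = 5.15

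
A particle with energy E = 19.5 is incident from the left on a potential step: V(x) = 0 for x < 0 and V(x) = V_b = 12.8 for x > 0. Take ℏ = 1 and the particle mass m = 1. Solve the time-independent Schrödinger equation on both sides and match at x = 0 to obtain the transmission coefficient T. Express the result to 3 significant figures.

The wavenumbers are k₁ = √(2mE)/ℏ = 6.245 on the left and k₂ = √(2m(E − V_b))/ℏ = 3.661 on the right.
Continuity of ψ and ψ′ at the step yields the reflection amplitude r = (k₁ − k₂)/(k₁ + k₂) = 0.2609; thus R = |r|² = 0.06807, T = 0.9319.

T = 0.932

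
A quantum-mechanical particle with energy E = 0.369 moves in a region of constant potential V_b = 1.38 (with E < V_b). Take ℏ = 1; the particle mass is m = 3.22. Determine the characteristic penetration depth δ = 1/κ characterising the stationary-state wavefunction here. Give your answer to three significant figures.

δ = 0.392

Since E < V_b the TISE in this region is ψ'' = κ²ψ with κ = √(2m(V_b − E))/ℏ.
κ = √(2 × 3.22 × 1.011) = 2.552. The penetration depth is δ = 1/κ = 0.392.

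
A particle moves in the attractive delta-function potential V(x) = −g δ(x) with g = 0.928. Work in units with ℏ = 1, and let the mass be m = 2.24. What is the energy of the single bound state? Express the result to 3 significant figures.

For x ≠ 0 the bound state is ψ ∝ e^{−κ|x|}; integrating the TISE across the delta gives the cusp condition 2κ = 2mg/ℏ², so κ = 2.079.
Then E = −ℏ²κ²/(2m) = −mg²/(2ℏ²) = -0.9645.

E = -0.965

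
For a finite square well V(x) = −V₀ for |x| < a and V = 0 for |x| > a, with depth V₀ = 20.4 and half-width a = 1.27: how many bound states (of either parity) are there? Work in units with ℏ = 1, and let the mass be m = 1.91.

Define the well-strength parameter z₀ = (a/ℏ)√(2mV₀) = 1.27 × √(2·1.91·20.4) = 11.21.
The even/odd transcendental equations gain one root per π/2 in z₀, giving N = 1 + ⌊2z₀/π⌋ = 1 + ⌊7.137⌋ = 8.

N = 8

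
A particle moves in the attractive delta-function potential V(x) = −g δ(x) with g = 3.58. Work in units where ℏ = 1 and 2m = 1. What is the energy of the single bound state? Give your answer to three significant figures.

For x ≠ 0 the bound state is ψ ∝ e^{−κ|x|}; integrating the TISE across the delta gives the cusp condition 2κ = 2mg/ℏ², so κ = 1.790.
Then E = −ℏ²κ²/(2m) = −mg²/(2ℏ²) = -3.204.

E = -3.20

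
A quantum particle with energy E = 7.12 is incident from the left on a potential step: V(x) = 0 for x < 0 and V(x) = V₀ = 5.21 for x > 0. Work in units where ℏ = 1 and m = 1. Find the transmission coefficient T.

On each side the TISE gives plane waves with k = √(2m(E − V))/ℏ: k₁ = √(2·1·7.12) = 3.774, k₂ = √(2·1·1.91) = 1.954.
Matching ψ and ψ′ at x = 0 gives r = (k₁ − k₂)/(k₁ + k₂), so R = r² = 0.1009 and T = 1 − R = 0.8991.

T = 0.899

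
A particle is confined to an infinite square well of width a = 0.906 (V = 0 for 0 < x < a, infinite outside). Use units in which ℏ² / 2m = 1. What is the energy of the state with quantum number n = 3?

E = 108

Requiring ψ(0) = ψ(a) = 0 quantises k = nπ/a, hence E_n = ℏ²k²/2m = n²π²ℏ²/(2ma²).
E_3 = 3² × π² / (2 × 0.5 × 0.906²) = 108.2.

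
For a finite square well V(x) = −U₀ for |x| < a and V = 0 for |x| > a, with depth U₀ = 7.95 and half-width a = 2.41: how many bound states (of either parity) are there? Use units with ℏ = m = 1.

The dimensionless depth is z₀ = a√(2mU₀)/ℏ = 2.41 × √(15.90) = 9.610.
The even/odd transcendental equations gain one root per π/2 in z₀, giving N = 1 + ⌊2z₀/π⌋ = 1 + ⌊6.118⌋ = 7.

N = 7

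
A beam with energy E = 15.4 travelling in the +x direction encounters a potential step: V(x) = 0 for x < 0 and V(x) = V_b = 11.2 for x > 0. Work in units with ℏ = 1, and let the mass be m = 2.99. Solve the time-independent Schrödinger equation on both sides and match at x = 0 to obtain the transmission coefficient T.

The wavenumbers are k₁ = √(2mE)/ℏ = 9.596 on the left and k₂ = √(2m(E − V_b))/ℏ = 5.012 on the right.
Continuity of ψ and ψ′ at the step yields the reflection amplitude r = (k₁ − k₂)/(k₁ + k₂) = 0.3139; thus R = |r|² = 0.09851, T = 0.9015.

T = 0.901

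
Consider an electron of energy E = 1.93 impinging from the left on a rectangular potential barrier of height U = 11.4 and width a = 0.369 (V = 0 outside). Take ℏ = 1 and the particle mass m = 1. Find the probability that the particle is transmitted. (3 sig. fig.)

Since E < U the interior solution is evanescent with decay constant κ = √(2m(U − E))/ℏ = 4.352.
κa = 1.606, sinh(κa) = 2.391.
Matching ψ, ψ′ at both faces gives T = [1 + U² sinh²(κa) / (4E(U − E))]⁻¹ = 1/11.16 = 0.0896.

T = 0.0896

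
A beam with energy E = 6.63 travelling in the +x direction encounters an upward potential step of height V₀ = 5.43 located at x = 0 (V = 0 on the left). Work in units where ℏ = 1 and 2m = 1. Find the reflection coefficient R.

R = 0.162

The wavenumbers are k₁ = √(2mE)/ℏ = 2.575 on the left and k₂ = √(2m(E − V₀))/ℏ = 1.095 on the right.
Continuity of ψ and ψ′ at the step yields the reflection amplitude r = (k₁ − k₂)/(k₁ + k₂) = 0.4031; thus R = |r|² = 0.1625, T = 0.8375.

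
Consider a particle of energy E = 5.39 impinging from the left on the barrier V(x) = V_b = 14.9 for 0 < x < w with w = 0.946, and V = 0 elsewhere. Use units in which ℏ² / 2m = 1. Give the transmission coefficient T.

E < V_b: inside the barrier ψ ∝ e^{±κx} with κ = √(2m(V_b − E))/ℏ = 3.084.
κw = 2.917, sinh(κw) = 9.219.
The exact tunnelling result is T⁻¹ = 1 + V_b² sinh²(κw) / [4E(V_b − E)] = 93.02, so T = 0.0108.

T = 0.0108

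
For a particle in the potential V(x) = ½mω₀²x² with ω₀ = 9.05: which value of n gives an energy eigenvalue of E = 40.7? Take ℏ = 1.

n = 4

Invert E_n = (n + ½)ℏω₀: n = E/ℏω₀ − ½ = 3.997, so n = 4.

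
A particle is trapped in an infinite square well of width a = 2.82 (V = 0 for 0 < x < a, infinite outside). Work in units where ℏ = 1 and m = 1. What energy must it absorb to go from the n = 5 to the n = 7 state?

ΔE = 14.9

E_n = n²π²ℏ²/(2ma²), so ΔE = (7² − 5²) π²ℏ²/(2ma²).
ΔE = 24 × π² / (2 × 1 × 2.82²) = 14.89.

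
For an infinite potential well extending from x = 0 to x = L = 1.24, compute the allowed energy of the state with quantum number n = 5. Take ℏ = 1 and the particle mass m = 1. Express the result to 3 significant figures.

E = 80.2

Requiring ψ(0) = ψ(L) = 0 quantises k = nπ/L, hence E_n = ℏ²k²/2m = n²π²ℏ²/(2mL²).
E_5 = 5² × π² / (2 × 1 × 1.24²) = 80.24.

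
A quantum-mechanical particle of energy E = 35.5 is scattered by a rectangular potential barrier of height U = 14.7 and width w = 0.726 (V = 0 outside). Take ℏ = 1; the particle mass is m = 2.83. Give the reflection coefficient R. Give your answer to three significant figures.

R = 0.0681

E > U: inside the barrier k₂ = √(2m(E − U))/ℏ = 10.85, k₂w = 7.877.
T = [1 + U² sin²(k₂w) / (4E(E − U))]⁻¹ = 1/1.073 = 0.932.
R = 1 − T = 0.0681.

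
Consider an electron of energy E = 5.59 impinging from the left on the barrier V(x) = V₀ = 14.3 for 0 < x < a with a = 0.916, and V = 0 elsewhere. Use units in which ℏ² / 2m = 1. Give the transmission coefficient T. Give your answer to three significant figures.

Since E < V₀ the interior solution is evanescent with decay constant κ = √(2m(V₀ − E))/ℏ = 2.951.
κa = 2.703, sinh(κa) = 7.431.
Matching ψ, ψ′ at both faces gives T = [1 + V₀² sinh²(κa) / (4E(V₀ − E))]⁻¹ = 1/58.99 = 0.0170.

T = 0.0170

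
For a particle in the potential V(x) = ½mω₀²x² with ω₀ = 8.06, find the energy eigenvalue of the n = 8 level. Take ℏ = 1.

Using E_n = (n + ½)ℏω₀: E_8 = 8.5 × 8.06 = 68.51.

E = 68.5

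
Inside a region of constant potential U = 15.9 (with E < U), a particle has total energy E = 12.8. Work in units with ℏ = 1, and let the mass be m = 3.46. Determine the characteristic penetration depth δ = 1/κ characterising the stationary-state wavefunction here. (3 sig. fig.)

δ = 0.216

Since E < U the TISE in this region is ψ'' = κ²ψ with κ = √(2m(U − E))/ℏ.
κ = √(2 × 3.46 × 3.1) = 4.632. The penetration depth is δ = 1/κ = 0.216.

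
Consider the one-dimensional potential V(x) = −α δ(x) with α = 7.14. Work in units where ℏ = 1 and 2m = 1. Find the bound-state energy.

E = -12.7

For x ≠ 0 the bound state is ψ ∝ e^{−κ|x|}; integrating the TISE across the delta gives the cusp condition 2κ = 2mα/ℏ², so κ = 3.570.
Then E = −ℏ²κ²/(2m) = −mα²/(2ℏ²) = -12.74.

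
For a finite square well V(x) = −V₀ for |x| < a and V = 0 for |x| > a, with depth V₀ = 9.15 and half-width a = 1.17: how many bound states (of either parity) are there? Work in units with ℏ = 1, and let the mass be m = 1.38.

N = 4

Define the well-strength parameter z₀ = (a/ℏ)√(2mV₀) = 1.17 × √(2·1.38·9.15) = 5.880.
A new bound state (alternating even/odd) appears each time z₀ passes a multiple of π/2, so N = ⌊2z₀/π⌋ + 1 = ⌊3.743⌋ + 1 = 4.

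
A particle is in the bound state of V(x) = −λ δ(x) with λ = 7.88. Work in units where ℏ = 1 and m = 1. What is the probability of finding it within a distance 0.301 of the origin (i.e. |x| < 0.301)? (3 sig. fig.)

The normalised bound state is ψ = √κ e^{−κ|x|} with κ = mλ/ℏ² = 7.880.
P(|x| < d) = ∫_{−d}^{d} κ e^{−2κ|x|} dx = 1 − e^{−2κd} = 1 − e^{−4.744} = 0.9913.

P = 0.991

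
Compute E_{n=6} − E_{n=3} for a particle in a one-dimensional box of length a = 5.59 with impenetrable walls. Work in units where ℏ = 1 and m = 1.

ΔE = 4.26

E_n = n²π²ℏ²/(2ma²), so ΔE = (6² − 3²) π²ℏ²/(2ma²).
ΔE = 27 × π² / (2 × 1 × 5.59²) = 4.264.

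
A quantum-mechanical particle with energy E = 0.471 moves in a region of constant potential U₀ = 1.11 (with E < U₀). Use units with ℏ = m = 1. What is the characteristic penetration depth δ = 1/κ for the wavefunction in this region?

Since E < U₀ the TISE in this region is ψ'' = κ²ψ with κ = √(2m(U₀ − E))/ℏ.
κ = √(2 × 1 × 0.639) = 1.130. The penetration depth is δ = 1/κ = 0.885.

δ = 0.885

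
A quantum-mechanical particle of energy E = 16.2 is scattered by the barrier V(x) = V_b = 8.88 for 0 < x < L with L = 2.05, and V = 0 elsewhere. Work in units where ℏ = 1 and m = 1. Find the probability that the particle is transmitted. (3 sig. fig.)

T = 0.857

Above the barrier the interior wavenumber is k₂ = √(2m(E − V_b))/ℏ = 3.826, giving phase k₂L = 7.844.
T = [1 + V_b² sin²(k₂L) / (4E(E − V_b))]⁻¹ = 1/1.166 = 0.857.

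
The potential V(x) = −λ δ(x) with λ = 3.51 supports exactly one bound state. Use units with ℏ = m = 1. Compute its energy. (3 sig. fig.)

For x ≠ 0 the bound state is ψ ∝ e^{−κ|x|}; integrating the TISE across the delta gives the cusp condition 2κ = 2mλ/ℏ², so κ = 3.510.
Then E = −ℏ²κ²/(2m) = −mλ²/(2ℏ²) = -6.160.

E = -6.16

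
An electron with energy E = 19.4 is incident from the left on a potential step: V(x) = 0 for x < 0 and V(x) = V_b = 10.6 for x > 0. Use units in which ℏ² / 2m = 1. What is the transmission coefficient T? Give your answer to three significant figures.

T = 0.962

The wavenumbers are k₁ = √(2mE)/ℏ = 4.405 on the left and k₂ = √(2m(E − V_b))/ℏ = 2.966 on the right.
Continuity of ψ and ψ′ at the step yields the reflection amplitude r = (k₁ − k₂)/(k₁ + k₂) = 0.1951; thus R = |r|² = 0.03806, T = 0.9619.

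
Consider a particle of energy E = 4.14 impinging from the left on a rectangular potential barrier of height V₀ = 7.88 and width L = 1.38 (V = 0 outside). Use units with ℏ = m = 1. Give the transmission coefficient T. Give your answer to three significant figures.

Since E < V₀ the interior solution is evanescent with decay constant κ = √(2m(V₀ − E))/ℏ = 2.735.
κL = 3.774, sinh(κL) = 21.77.
Matching ψ, ψ′ at both faces gives T = [1 + V₀² sinh²(κL) / (4E(V₀ − E))]⁻¹ = 1/476.2 = 0.00210.

T = 0.00210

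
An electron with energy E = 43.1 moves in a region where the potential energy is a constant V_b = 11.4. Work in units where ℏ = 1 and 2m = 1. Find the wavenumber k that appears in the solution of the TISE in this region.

With E > V_b the solution is oscillatory, ψ ∝ e^{±ikx} with k = √(2m(E − V_b))/ℏ.
k = √(2 × 0.5 × 31.7) = 5.630.

k = 5.63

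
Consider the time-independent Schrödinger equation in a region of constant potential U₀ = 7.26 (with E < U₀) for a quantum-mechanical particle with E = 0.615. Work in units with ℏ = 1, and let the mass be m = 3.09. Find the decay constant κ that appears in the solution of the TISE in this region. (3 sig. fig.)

Since E < U₀ the TISE in this region is ψ'' = κ²ψ with κ = √(2m(U₀ − E))/ℏ.
κ = √(2 × 3.09 × 6.645) = 6.408.

κ = 6.41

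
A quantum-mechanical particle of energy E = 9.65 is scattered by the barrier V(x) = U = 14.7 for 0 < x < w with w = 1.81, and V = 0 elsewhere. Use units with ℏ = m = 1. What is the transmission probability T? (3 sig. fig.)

E < U: inside the barrier ψ ∝ e^{±κx} with κ = √(2m(U − E))/ℏ = 3.178.
κw = 5.752, sinh(κw) = 157.5.
The exact tunnelling result is T⁻¹ = 1 + U² sinh²(κw) / [4E(U − E)] = 27480, so T = 0.0000364.

T = 0.0000364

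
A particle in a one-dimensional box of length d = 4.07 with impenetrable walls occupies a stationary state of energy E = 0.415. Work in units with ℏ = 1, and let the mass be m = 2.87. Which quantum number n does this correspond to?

From E_n = n²π²ℏ²/(2md²) invert to n = √(2md²E)/(πℏ).
n = (4.07/π) × √(2 × 2.87 × 0.415) = 2.000 → n = 2.

n = 2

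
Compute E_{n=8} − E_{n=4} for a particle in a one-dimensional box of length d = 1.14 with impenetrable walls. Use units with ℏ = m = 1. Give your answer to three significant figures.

ΔE = 182

E_n = n²π²ℏ²/(2md²), so ΔE = (8² − 4²) π²ℏ²/(2md²).
ΔE = 48 × π² / (2 × 1 × 1.14²) = 182.3.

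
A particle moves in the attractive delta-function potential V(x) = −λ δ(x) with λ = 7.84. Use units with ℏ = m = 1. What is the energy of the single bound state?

For x ≠ 0 the bound state is ψ ∝ e^{−κ|x|}; integrating the TISE across the delta gives the cusp condition 2κ = 2mλ/ℏ², so κ = 7.840.
Then E = −ℏ²κ²/(2m) = −mλ²/(2ℏ²) = -30.73.

E = -30.7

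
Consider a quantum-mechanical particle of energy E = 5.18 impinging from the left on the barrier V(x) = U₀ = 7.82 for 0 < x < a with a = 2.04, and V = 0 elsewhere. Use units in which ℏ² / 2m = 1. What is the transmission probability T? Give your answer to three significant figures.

T = 0.00472

Since E < U₀ the interior solution is evanescent with decay constant κ = √(2m(U₀ − E))/ℏ = 1.625.
κa = 3.315, sinh(κa) = 13.74.
The exact tunnelling result is T⁻¹ = 1 + U₀² sinh²(κa) / [4E(U₀ − E)] = 212.0, so T = 0.00472.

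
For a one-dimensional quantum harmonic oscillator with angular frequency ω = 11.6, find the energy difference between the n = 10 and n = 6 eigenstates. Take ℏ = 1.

E_n = ℏω(n + ½), so ΔE = (10 − 6) ℏω = 4 × 11.6 = 46.40.

ΔE = 46.4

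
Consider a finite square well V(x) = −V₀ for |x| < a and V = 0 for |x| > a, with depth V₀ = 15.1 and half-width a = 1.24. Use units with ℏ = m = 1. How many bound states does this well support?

Define the well-strength parameter z₀ = (a/ℏ)√(2mV₀) = 1.24 × √(2·1·15.1) = 6.814.
A new bound state (alternating even/odd) appears each time z₀ passes a multiple of π/2, so N = ⌊2z₀/π⌋ + 1 = ⌊4.338⌋ + 1 = 5.

N = 5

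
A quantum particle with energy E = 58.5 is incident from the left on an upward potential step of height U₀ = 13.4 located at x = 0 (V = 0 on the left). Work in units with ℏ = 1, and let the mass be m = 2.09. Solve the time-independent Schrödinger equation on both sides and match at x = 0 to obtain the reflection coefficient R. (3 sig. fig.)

The wavenumbers are k₁ = √(2mE)/ℏ = 15.64 on the left and k₂ = √(2m(E − U₀))/ℏ = 13.73 on the right.
Matching ψ and ψ′ at x = 0 gives r = (k₁ − k₂)/(k₁ + k₂), so R = r² = 0.004218 and T = 1 − R = 0.9958.

R = 0.00422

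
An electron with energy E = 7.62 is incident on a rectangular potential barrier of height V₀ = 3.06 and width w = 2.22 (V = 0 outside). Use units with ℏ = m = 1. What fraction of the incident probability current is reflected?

E > V₀: inside the barrier k₂ = √(2m(E − V₀))/ℏ = 3.020, k₂w = 6.704.
Matching at both interfaces gives T⁻¹ = 1 + V₀² sin²(k₂w) / [4E(E − V₀)] = 1.011, hence T = 0.989.
R = 1 − T = 0.0111.

R = 0.0111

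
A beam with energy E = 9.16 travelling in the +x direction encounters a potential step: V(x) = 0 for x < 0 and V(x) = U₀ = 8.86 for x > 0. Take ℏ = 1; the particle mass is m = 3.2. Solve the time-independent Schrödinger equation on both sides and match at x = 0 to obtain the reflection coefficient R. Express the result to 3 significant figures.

On each side the TISE gives plane waves with k = √(2m(E − V))/ℏ: k₁ = √(2·3.2·9.16) = 7.657, k₂ = √(2·3.2·0.3) = 1.386.
Continuity of ψ and ψ′ at the step yields the reflection amplitude r = (k₁ − k₂)/(k₁ + k₂) = 0.6935; thus R = |r|² = 0.4810, T = 0.5190.

R = 0.481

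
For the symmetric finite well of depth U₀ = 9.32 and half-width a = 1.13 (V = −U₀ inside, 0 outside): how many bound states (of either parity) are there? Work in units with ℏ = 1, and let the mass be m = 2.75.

The dimensionless depth is z₀ = a√(2mU₀)/ℏ = 1.13 × √(51.26) = 8.090.
The even/odd transcendental equations gain one root per π/2 in z₀, giving N = 1 + ⌊2z₀/π⌋ = 1 + ⌊5.150⌋ = 6.

N = 6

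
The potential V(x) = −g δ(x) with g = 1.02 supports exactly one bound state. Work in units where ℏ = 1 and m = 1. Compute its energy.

For x ≠ 0 the bound state is ψ ∝ e^{−κ|x|}; integrating the TISE across the delta gives the cusp condition 2κ = 2mg/ℏ², so κ = 1.020.
Then E = −ℏ²κ²/(2m) = −mg²/(2ℏ²) = -0.5202.

E = -0.520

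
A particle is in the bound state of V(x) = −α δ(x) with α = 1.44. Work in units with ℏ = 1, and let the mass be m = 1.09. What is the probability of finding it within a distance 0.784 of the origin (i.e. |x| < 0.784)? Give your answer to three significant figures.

P = 0.915

The normalised bound state is ψ = √κ e^{−κ|x|} with κ = mα/ℏ² = 1.570.
P(|x| < d) = ∫_{−d}^{d} κ e^{−2κ|x|} dx = 1 − e^{−2κd} = 1 − e^{−2.461} = 0.9147.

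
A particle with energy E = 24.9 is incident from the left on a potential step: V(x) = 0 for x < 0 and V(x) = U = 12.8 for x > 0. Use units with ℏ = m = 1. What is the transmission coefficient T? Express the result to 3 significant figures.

The wavenumbers are k₁ = √(2mE)/ℏ = 7.057 on the left and k₂ = √(2m(E − U))/ℏ = 4.919 on the right.
Matching ψ and ψ′ at x = 0 gives r = (k₁ − k₂)/(k₁ + k₂), so R = r² = 0.03186 and T = 1 − R = 0.9681.

T = 0.968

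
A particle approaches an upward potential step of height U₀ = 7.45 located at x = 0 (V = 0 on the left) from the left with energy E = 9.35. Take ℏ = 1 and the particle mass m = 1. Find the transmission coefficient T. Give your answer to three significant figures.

On each side the TISE gives plane waves with k = √(2m(E − V))/ℏ: k₁ = √(2·1·9.35) = 4.324, k₂ = √(2·1·1.9) = 1.949.
Matching ψ and ψ′ at x = 0 gives r = (k₁ − k₂)/(k₁ + k₂), so R = r² = 0.1433 and T = 1 − R = 0.8567.

T = 0.857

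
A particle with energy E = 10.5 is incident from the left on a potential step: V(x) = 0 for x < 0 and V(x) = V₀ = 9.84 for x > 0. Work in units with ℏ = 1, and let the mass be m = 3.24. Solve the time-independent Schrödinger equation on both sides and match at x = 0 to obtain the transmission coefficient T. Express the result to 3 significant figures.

On each side the TISE gives plane waves with k = √(2m(E − V))/ℏ: k₁ = √(2·3.24·10.5) = 8.249, k₂ = √(2·3.24·0.66) = 2.068.
Continuity of ψ and ψ′ at the step yields the reflection amplitude r = (k₁ − k₂)/(k₁ + k₂) = 0.5991; thus R = |r|² = 0.3589, T = 0.6411.

T = 0.641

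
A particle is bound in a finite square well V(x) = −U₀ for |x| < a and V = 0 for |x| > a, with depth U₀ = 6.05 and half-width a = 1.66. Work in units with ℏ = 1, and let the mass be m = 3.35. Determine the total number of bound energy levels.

N = 7

Define the well-strength parameter z₀ = (a/ℏ)√(2mU₀) = 1.66 × √(2·3.35·6.05) = 10.57.
The even/odd transcendental equations gain one root per π/2 in z₀, giving N = 1 + ⌊2z₀/π⌋ = 1 + ⌊6.728⌋ = 7.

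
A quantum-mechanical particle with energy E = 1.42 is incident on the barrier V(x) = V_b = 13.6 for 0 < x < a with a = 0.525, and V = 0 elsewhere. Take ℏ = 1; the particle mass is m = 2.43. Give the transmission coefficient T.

E < V_b: inside the barrier ψ ∝ e^{±κx} with κ = √(2m(V_b − E))/ℏ = 7.694.
κa = 4.039, sinh(κa) = 28.38.
The exact tunnelling result is T⁻¹ = 1 + V_b² sinh²(κa) / [4E(V_b − E)] = 2155, so T = 0.000464.

T = 0.000464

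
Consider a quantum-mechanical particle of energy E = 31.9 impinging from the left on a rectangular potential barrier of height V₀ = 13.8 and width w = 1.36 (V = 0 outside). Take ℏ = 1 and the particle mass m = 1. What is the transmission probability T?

T = 0.931

Above the barrier the interior wavenumber is k₂ = √(2m(E − V₀))/ℏ = 6.017, giving phase k₂w = 8.183.
Matching at both interfaces gives T⁻¹ = 1 + V₀² sin²(k₂w) / [4E(E − V₀)] = 1.074, hence T = 0.931.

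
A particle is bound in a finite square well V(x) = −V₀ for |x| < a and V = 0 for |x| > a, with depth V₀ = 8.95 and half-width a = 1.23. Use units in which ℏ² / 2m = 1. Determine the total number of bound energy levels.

Define the well-strength parameter z₀ = (a/ℏ)√(2mV₀) = 1.23 × √(2·0.5·8.95) = 3.680.
A new bound state (alternating even/odd) appears each time z₀ passes a multiple of π/2, so N = ⌊2z₀/π⌋ + 1 = ⌊2.343⌋ + 1 = 3.

N = 3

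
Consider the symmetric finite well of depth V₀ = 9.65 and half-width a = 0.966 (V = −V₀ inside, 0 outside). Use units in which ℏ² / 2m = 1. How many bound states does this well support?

The dimensionless depth is z₀ = a√(2mV₀)/ℏ = 0.966 × √(9.650) = 3.001.
A new bound state (alternating even/odd) appears each time z₀ passes a multiple of π/2, so N = ⌊2z₀/π⌋ + 1 = ⌊1.910⌋ + 1 = 2.

N = 2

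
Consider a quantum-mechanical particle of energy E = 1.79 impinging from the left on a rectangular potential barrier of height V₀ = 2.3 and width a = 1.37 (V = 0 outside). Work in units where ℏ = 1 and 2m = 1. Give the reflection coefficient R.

E < V₀: inside the barrier ψ ∝ e^{±κx} with κ = √(2m(V₀ − E))/ℏ = 0.7141.
κa = 0.9784, sinh(κa) = 1.142.
The exact tunnelling result is T⁻¹ = 1 + V₀² sinh²(κa) / [4E(V₀ − E)] = 2.890, so T = 0.346.
R = 1 − T = 0.654.

R = 0.654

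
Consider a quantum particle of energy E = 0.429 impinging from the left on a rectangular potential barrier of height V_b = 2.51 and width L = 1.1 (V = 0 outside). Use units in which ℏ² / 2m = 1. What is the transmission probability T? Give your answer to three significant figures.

E < V_b: inside the barrier ψ ∝ e^{±κx} with κ = √(2m(V_b − E))/ℏ = 1.443.
κL = 1.587, sinh(κL) = 2.342.
The exact tunnelling result is T⁻¹ = 1 + V_b² sinh²(κL) / [4E(V_b − E)] = 10.68, so T = 0.0937.

T = 0.0937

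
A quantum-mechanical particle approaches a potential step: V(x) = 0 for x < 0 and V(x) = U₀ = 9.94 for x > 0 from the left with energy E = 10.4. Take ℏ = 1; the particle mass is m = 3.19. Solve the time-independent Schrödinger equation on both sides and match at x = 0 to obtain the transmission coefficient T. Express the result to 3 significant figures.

T = 0.574

On each side the TISE gives plane waves with k = √(2m(E − V))/ℏ: k₁ = √(2·3.19·10.4) = 8.146, k₂ = √(2·3.19·0.46) = 1.713.
Continuity of ψ and ψ′ at the step yields the reflection amplitude r = (k₁ − k₂)/(k₁ + k₂) = 0.6525; thus R = |r|² = 0.4257, T = 0.5743.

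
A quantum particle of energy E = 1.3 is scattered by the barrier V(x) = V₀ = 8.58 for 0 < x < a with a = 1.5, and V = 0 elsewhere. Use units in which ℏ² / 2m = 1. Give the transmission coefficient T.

T = 0.000628

E < V₀: inside the barrier ψ ∝ e^{±κx} with κ = √(2m(V₀ − E))/ℏ = 2.698.
κa = 4.047, sinh(κa) = 28.61.
Matching ψ, ψ′ at both faces gives T = [1 + V₀² sinh²(κa) / (4E(V₀ − E))]⁻¹ = 1/1593 = 0.000628.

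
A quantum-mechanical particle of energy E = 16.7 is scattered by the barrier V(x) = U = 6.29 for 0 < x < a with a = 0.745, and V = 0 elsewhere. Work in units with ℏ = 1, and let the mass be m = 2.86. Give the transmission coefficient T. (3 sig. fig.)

E > U: inside the barrier k₂ = √(2m(E − U))/ℏ = 7.717, k₂a = 5.749.
Matching at both interfaces gives T⁻¹ = 1 + U² sin²(k₂a) / [4E(E − U)] = 1.015, hence T = 0.985.

T = 0.985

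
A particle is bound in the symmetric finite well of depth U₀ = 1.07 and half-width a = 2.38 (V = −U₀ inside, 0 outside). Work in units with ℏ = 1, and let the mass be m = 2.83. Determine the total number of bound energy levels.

Define the well-strength parameter z₀ = (a/ℏ)√(2mU₀) = 2.38 × √(2·2.83·1.07) = 5.857.
A new bound state (alternating even/odd) appears each time z₀ passes a multiple of π/2, so N = ⌊2z₀/π⌋ + 1 = ⌊3.729⌋ + 1 = 4.

N = 4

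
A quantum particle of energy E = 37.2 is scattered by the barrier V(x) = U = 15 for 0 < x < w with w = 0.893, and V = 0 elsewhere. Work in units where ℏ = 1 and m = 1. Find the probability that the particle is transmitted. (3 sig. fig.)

T = 0.993

E > U: inside the barrier k₂ = √(2m(E − U))/ℏ = 6.663, k₂w = 5.950.
T = [1 + U² sin²(k₂w) / (4E(E − U))]⁻¹ = 1/1.007 = 0.993.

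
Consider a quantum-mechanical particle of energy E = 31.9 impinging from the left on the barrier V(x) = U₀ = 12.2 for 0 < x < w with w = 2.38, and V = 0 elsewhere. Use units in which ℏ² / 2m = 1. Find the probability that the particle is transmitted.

T = 0.953

Above the barrier the interior wavenumber is k₂ = √(2m(E − U₀))/ℏ = 4.438, giving phase k₂w = 10.56.
T = [1 + U₀² sin²(k₂w) / (4E(E − U₀))]⁻¹ = 1/1.049 = 0.953.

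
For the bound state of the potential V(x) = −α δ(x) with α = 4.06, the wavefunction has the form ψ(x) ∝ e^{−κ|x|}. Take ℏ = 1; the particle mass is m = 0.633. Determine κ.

Integrating the TISE across x = 0 gives the cusp condition ψ'(0⁺) − ψ'(0⁻) = −(2mα/ℏ²)ψ(0).
With ψ ∝ e^{−κ|x|} this yields −2κ = −2mα/ℏ², so κ = mα/ℏ² = 2.570.

κ = 2.57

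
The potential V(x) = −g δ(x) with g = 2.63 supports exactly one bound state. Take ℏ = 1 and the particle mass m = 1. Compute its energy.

The bound state is ψ(x) = √κ e^{−κ|x|}. The derivative jump ψ'(0⁺) − ψ'(0⁻) = −(2mg/ℏ²)ψ(0) fixes κ = mg/ℏ² = 2.630.
Then E = −ℏ²κ²/(2m) = −mg²/(2ℏ²) = -3.458.

E = -3.46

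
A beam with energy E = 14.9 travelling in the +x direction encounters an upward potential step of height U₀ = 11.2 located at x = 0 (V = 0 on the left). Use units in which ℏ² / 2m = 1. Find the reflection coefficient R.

R = 0.112

On each side the TISE gives plane waves with k = √(2m(E − V))/ℏ: k₁ = √(2·½·14.9) = 3.860, k₂ = √(2·½·3.7) = 1.924.
Matching ψ and ψ′ at x = 0 gives r = (k₁ − k₂)/(k₁ + k₂), so R = r² = 0.1121 and T = 1 − R = 0.8879.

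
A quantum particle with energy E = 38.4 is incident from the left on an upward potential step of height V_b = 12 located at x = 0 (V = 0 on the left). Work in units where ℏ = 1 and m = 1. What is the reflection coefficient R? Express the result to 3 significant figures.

R = 0.00872

On each side the TISE gives plane waves with k = √(2m(E − V))/ℏ: k₁ = √(2·1·38.4) = 8.764, k₂ = √(2·1·26.4) = 7.266.
Continuity of ψ and ψ′ at the step yields the reflection amplitude r = (k₁ − k₂)/(k₁ + k₂) = 0.09340; thus R = |r|² = 0.008724, T = 0.9913.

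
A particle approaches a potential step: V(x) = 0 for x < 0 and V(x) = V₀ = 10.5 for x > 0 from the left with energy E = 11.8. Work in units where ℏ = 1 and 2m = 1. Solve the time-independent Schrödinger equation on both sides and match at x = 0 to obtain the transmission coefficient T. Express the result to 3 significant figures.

T = 0.748

The wavenumbers are k₁ = √(2mE)/ℏ = 3.435 on the left and k₂ = √(2m(E − V₀))/ℏ = 1.140 on the right.
Continuity of ψ and ψ′ at the step yields the reflection amplitude r = (k₁ − k₂)/(k₁ + k₂) = 0.5016; thus R = |r|² = 0.2516, T = 0.7484.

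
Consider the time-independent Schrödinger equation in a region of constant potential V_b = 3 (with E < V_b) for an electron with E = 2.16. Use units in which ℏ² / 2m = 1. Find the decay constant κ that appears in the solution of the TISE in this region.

κ = 0.917

Since E < V_b the TISE in this region is ψ'' = κ²ψ with κ = √(2m(V_b − E))/ℏ.
κ = √(2 × 0.5 × 0.84) = 0.9165.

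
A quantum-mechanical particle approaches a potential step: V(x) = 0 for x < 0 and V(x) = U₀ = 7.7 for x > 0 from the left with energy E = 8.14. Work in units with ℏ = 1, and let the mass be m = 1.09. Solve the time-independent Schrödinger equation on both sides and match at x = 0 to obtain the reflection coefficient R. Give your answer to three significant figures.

R = 0.388

The wavenumbers are k₁ = √(2mE)/ℏ = 4.213 on the left and k₂ = √(2m(E − U₀))/ℏ = 0.9794 on the right.
Continuity of ψ and ψ′ at the step yields the reflection amplitude r = (k₁ − k₂)/(k₁ + k₂) = 0.6227; thus R = |r|² = 0.3878, T = 0.6122.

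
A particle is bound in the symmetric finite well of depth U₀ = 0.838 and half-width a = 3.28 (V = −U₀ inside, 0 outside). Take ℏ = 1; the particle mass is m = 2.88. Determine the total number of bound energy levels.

N = 5

The dimensionless depth is z₀ = a√(2mU₀)/ℏ = 3.28 × √(4.827) = 7.206.
The even/odd transcendental equations gain one root per π/2 in z₀, giving N = 1 + ⌊2z₀/π⌋ = 1 + ⌊4.588⌋ = 5.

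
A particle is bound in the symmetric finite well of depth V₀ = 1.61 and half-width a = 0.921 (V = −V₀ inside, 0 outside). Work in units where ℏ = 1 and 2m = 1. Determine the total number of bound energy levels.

N = 1

Define the well-strength parameter z₀ = (a/ℏ)√(2mV₀) = 0.921 × √(2·0.5·1.61) = 1.169.
The even/odd transcendental equations gain one root per π/2 in z₀, giving N = 1 + ⌊2z₀/π⌋ = 1 + ⌊0.7440⌋ = 1.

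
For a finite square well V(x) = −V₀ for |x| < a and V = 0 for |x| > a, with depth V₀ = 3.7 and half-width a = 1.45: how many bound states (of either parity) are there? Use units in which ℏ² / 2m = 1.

The dimensionless depth is z₀ = a√(2mV₀)/ℏ = 1.45 × √(3.700) = 2.789.
The even/odd transcendental equations gain one root per π/2 in z₀, giving N = 1 + ⌊2z₀/π⌋ = 1 + ⌊1.776⌋ = 2.

N = 2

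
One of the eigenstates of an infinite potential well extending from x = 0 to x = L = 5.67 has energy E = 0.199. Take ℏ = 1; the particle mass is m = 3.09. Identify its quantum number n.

For an infinite well E_n = n²π²ℏ²/(2mL²), so n = (L/πℏ)√(2mE).
n = (5.67/π) × √(2 × 3.09 × 0.199) = 2.001 → n = 2.

n = 2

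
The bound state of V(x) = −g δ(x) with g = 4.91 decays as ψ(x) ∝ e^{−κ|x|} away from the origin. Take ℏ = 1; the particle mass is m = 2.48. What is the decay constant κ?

κ = 12.2

Integrate −(ℏ²/2m)ψ'' − gδ(x)ψ = Eψ from −ε to +ε: the ψ'' term gives ψ'(0⁺) − ψ'(0⁻) and the δ term gives −(2mg/ℏ²)ψ(0).
With ψ ∝ e^{−κ|x|} this yields −2κ = −2mg/ℏ², so κ = mg/ℏ² = 12.18.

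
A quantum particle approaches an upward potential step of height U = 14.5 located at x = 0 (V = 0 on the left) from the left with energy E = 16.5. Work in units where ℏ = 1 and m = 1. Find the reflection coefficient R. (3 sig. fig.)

R = 0.234

The wavenumbers are k₁ = √(2mE)/ℏ = 5.745 on the left and k₂ = √(2m(E − U))/ℏ = 2.000 on the right.
Matching ψ and ψ′ at x = 0 gives r = (k₁ − k₂)/(k₁ + k₂), so R = r² = 0.2338 and T = 1 − R = 0.7662.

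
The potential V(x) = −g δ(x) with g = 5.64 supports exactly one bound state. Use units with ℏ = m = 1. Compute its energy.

E = -15.9

The bound state is ψ(x) = √κ e^{−κ|x|}. The derivative jump ψ'(0⁺) − ψ'(0⁻) = −(2mg/ℏ²)ψ(0) fixes κ = mg/ℏ² = 5.640.
Then E = −ℏ²κ²/(2m) = −mg²/(2ℏ²) = -15.90.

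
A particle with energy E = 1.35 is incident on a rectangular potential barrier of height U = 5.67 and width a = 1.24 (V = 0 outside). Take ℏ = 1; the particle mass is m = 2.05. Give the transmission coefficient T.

E < U: inside the barrier ψ ∝ e^{±κx} with κ = √(2m(U − E))/ℏ = 4.209.
κa = 5.219, sinh(κa) = 92.34.
Matching ψ, ψ′ at both faces gives T = [1 + U² sinh²(κa) / (4E(U − E))]⁻¹ = 1/11750 = 0.0000851.

T = 0.0000851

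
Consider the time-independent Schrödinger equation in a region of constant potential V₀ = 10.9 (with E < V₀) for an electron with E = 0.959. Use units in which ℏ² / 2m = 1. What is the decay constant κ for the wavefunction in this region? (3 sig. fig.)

κ = 3.15

Since E < V₀ the TISE in this region is ψ'' = κ²ψ with κ = √(2m(V₀ − E))/ℏ.
κ = √(2 × 0.5 × 9.941) = 3.153.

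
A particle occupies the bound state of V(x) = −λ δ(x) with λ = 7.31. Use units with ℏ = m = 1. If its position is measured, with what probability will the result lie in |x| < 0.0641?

P = 0.608

The normalised bound state is ψ = √κ e^{−κ|x|} with κ = mλ/ℏ² = 7.310.
P(|x| < d) = ∫_{−d}^{d} κ e^{−2κ|x|} dx = 1 − e^{−2κd} = 1 − e^{−0.9371} = 0.6083.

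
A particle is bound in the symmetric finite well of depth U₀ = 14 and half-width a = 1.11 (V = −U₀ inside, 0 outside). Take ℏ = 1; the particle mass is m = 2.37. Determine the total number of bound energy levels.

N = 6

The dimensionless depth is z₀ = a√(2mU₀)/ℏ = 1.11 × √(66.36) = 9.042.
A new bound state (alternating even/odd) appears each time z₀ passes a multiple of π/2, so N = ⌊2z₀/π⌋ + 1 = ⌊5.756⌋ + 1 = 6.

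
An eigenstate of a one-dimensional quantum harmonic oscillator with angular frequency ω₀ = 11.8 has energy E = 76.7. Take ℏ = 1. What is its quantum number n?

Invert E_n = (n + ½)ℏω₀: n = E/ℏω₀ − ½ = 6.000, so n = 6.

n = 6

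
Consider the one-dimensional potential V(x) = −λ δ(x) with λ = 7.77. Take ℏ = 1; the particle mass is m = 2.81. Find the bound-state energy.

E = -84.8

For x ≠ 0 the bound state is ψ ∝ e^{−κ|x|}; integrating the TISE across the delta gives the cusp condition 2κ = 2mλ/ℏ², so κ = 21.83.
Then E = −ℏ²κ²/(2m) = −mλ²/(2ℏ²) = -84.82.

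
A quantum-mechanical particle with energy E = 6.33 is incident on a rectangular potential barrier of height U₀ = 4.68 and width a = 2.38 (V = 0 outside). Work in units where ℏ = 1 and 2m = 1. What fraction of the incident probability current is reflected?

R = 0.00371

Above the barrier the interior wavenumber is k₂ = √(2m(E − U₀))/ℏ = 1.285, giving phase k₂a = 3.057.
Matching at both interfaces gives T⁻¹ = 1 + U₀² sin²(k₂a) / [4E(E − U₀)] = 1.004, hence T = 0.996.
R = 1 − T = 0.00371.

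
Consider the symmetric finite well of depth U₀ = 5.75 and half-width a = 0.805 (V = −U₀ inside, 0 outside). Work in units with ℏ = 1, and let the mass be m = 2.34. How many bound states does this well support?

Define the well-strength parameter z₀ = (a/ℏ)√(2mU₀) = 0.805 × √(2·2.34·5.75) = 4.176.
A new bound state (alternating even/odd) appears each time z₀ passes a multiple of π/2, so N = ⌊2z₀/π⌋ + 1 = ⌊2.658⌋ + 1 = 3.

N = 3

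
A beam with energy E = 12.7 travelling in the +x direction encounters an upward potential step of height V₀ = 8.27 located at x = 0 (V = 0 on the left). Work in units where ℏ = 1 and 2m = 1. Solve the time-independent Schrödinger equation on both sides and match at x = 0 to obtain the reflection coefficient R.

The wavenumbers are k₁ = √(2mE)/ℏ = 3.564 on the left and k₂ = √(2m(E − V₀))/ℏ = 2.105 on the right.
Matching ψ and ψ′ at x = 0 gives r = (k₁ − k₂)/(k₁ + k₂), so R = r² = 0.06624 and T = 1 − R = 0.9338.

R = 0.0662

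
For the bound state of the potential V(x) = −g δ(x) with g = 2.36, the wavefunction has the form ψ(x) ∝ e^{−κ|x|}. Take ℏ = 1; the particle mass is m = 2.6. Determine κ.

κ = 6.14

Integrate −(ℏ²/2m)ψ'' − gδ(x)ψ = Eψ from −ε to +ε: the ψ'' term gives ψ'(0⁺) − ψ'(0⁻) and the δ term gives −(2mg/ℏ²)ψ(0).
With ψ ∝ e^{−κ|x|} this yields −2κ = −2mg/ℏ², so κ = mg/ℏ² = 6.136.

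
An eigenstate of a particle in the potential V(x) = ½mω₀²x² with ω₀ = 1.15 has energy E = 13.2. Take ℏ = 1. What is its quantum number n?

n = 11

Invert E_n = (n + ½)ℏω₀: n = E/ℏω₀ − ½ = 10.978, so n = 11.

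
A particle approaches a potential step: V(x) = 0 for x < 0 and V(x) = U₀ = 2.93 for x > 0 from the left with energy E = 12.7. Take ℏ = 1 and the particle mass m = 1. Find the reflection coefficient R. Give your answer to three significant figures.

On each side the TISE gives plane waves with k = √(2m(E − V))/ℏ: k₁ = √(2·1·12.7) = 5.040, k₂ = √(2·1·9.77) = 4.420.
Continuity of ψ and ψ′ at the step yields the reflection amplitude r = (k₁ − k₂)/(k₁ + k₂) = 0.06548; thus R = |r|² = 0.004287, T = 0.9957.

R = 0.00429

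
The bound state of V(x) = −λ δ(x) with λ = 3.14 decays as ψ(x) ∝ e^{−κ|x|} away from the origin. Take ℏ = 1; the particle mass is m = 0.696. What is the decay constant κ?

κ = 2.19

Integrating the TISE across x = 0 gives the cusp condition ψ'(0⁺) − ψ'(0⁻) = −(2mλ/ℏ²)ψ(0).
With ψ ∝ e^{−κ|x|} this yields −2κ = −2mλ/ℏ², so κ = mλ/ℏ² = 2.185.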